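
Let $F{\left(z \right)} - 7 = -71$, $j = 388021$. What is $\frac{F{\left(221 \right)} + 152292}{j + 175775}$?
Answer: $\frac{38057}{140949} \approx 0.27001$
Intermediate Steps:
$F{\left(z \right)} = -64$ ($F{\left(z \right)} = 7 - 71 = -64$)
$\frac{F{\left(221 \right)} + 152292}{j + 175775} = \frac{-64 + 152292}{388021 + 175775} = \frac{152228}{563796} = 152228 \cdot \frac{1}{563796} = \frac{38057}{140949}$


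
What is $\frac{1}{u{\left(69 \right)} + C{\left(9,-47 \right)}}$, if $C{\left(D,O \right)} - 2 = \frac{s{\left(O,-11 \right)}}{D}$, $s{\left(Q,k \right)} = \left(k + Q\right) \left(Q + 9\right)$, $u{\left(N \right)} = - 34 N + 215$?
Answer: $- \frac{9}{16957} \approx -0.00053075$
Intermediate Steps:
$u{\left(N \right)} = 215 - 34 N$
$s{\left(Q,k \right)} = \left(9 + Q\right) \left(Q + k\right)$ ($s{\left(Q,k \right)} = \left(Q + k\right) \left(9 + Q\right) = \left(9 + Q\right) \left(Q + k\right)$)
$C{\left(D,O \right)} = 2 + \frac{-99 + O^{2} - 2 O}{D}$ ($C{\left(D,O \right)} = 2 + \frac{O^{2} + 9 O + 9 \left(-11\right) + O \left(-11\right)}{D} = 2 + \frac{O^{2} + 9 O - 99 - 11 O}{D} = 2 + \frac{-99 + O^{2} - 2 O}{D}$)
$\frac{1}{u{\left(69 \right)} + C{\left(9,-47 \right)}} = \frac{1}{\left(215 - 2346\right) + \frac{-99 + \left(-47\right)^{2} - -94 + 2 \cdot 9}{9}} = \frac{1}{\left(215 - 2346\right) + \frac{-99 + 2209 + 94 + 18}{9}} = \frac{1}{-2131 + \frac{1}{9} \cdot 2222} = \frac{1}{-2131 + \frac{2222}{9}} = \frac{1}{- \frac{16957}{9}} = - \frac{9}{16957}$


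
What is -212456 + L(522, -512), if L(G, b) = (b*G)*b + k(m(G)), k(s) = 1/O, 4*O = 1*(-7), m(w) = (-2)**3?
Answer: 956386980/7 ≈ 1.3663e+8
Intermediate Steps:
m(w) = -8
O = -7/4 (O = (1*(-7))/4 = (1/4)*(-7) = -7/4 ≈ -1.7500)
k(s) = -4/7 (k(s) = 1/(-7/4) = -4/7)
L(G, b) = -4/7 + G*b**2 (L(G, b) = (b*G)*b - 4/7 = (G*b)*b - 4/7 = G*b**2 - 4/7 = -4/7 + G*b**2)
-212456 + L(522, -512) = -212456 + (-4/7 + 522*(-512)**2) = -212456 + (-4/7 + 522*262144) = -212456 + (-4/7 + 136839168) = -212456 + 957874172/7 = 956386980/7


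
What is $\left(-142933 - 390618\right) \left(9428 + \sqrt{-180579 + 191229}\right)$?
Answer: $-5030318828 - 2667755 \sqrt{426} \approx -5.0854 \cdot 10^{9}$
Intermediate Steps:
$\left(-142933 - 390618\right) \left(9428 + \sqrt{-180579 + 191229}\right) = - 533551 \left(9428 + \sqrt{10650}\right) = - 533551 \left(9428 + 5 \sqrt{426}\right) = -5030318828 - 2667755 \sqrt{426}$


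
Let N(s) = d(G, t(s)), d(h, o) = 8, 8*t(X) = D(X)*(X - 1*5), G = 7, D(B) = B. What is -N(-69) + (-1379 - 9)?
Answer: -1396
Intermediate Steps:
t(X) = X*(-5 + X)/8 (t(X) = (X*(X - 1*5))/8 = (X*(X - 5))/8 = (X*(-5 + X))/8 = X*(-5 + X)/8)
N(s) = 8
-N(-69) + (-1379 - 9) = -1*8 + (-1379 - 9) = -8 - 1388 = -1396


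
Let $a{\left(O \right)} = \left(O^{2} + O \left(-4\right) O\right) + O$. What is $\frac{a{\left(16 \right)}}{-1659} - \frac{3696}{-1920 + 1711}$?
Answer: $\frac{571712}{31521} \approx 18.137$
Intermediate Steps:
$a{\left(O \right)} = O - 3 O^{2}$ ($a{\left(O \right)} = \left(O^{2} + - 4 O O\right) + O = \left(O^{2} - 4 O^{2}\right) + O = - 3 O^{2} + O = O - 3 O^{2}$)
$\frac{a{\left(16 \right)}}{-1659} - \frac{3696}{-1920 + 1711} = \frac{16 \left(1 - 48\right)}{-1659} - \frac{3696}{-1920 + 1711} = 16 \left(1 - 48\right) \left(- \frac{1}{1659}\right) - \frac{3696}{-209} = 16 \left(-47\right) \left(- \frac{1}{1659}\right) - - \frac{336}{19} = \left(-752\right) \left(- \frac{1}{1659}\right) + \frac{336}{19} = \frac{752}{1659} + \frac{336}{19} = \frac{571712}{31521}$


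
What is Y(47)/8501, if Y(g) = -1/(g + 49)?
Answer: -1/816096 ≈ -1.2253e-6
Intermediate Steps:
Y(g) = -1/(49 + g)
Y(47)/8501 = -1/(49 + 47)/8501 = -1/96*(1/8501) = -1*1/96*(1/8501) = -1/96*1/8501 = -1/816096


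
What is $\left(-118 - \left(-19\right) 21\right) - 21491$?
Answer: $-21210$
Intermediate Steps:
$\left(-118 - \left(-19\right) 21\right) - 21491 = \left(-118 - -399\right) - 21491 = \left(-118 + 399\right) - 21491 = 281 - 21491 = -21210$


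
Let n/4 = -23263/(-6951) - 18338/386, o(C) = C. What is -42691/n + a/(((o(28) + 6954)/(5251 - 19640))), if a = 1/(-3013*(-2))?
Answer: 602406003499071139/2492602646866720 ≈ 241.68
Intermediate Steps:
n = -236975840/1341543 (n = 4*(-23263/(-6951) - 18338/386) = 4*(-23263*(-1/6951) - 18338*1/386) = 4*(23263/6951 - 9169/193) = 4*(-59243960/1341543) = -236975840/1341543 ≈ -176.64)
a = 1/6026 ≈ 0.00016595
-42691/n + a/(((o(28) + 6954)/(5251 - 19640))) = -42691/(-236975840/1341543) + 1/(6026*(((28 + 6954)/(5251 - 19640)))) = -42691*(-1341543/236975840) + 1/(6026*((6982/(-14389)))) = 57271812213/236975840 + 1/(6026*((6982*(-1/14389)))) = 57271812213/236975840 + 1/(6026*(-6982/14389)) = 57271812213/236975840 + (1/6026)*(-14389/6982) = 57271812213/236975840 - 14389/42073532 = 602406003499071139/2492602646866720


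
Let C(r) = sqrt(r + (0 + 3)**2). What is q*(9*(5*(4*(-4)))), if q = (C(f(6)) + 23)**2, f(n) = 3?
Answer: -389520 - 66240*sqrt(3) ≈ -5.0425e+5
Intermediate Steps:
C(r) = sqrt(9 + r) (C(r) = sqrt(r + 3**2) = sqrt(r + 9) = sqrt(9 + r))
q = (23 + 2*sqrt(3))**2 (q = (sqrt(9 + 3) + 23)**2 = (sqrt(12) + 23)**2 = (2*sqrt(3) + 23)**2 = (23 + 2*sqrt(3))**2 ≈ 700.35)
q*(9*(5*(4*(-4)))) = (541 + 92*sqrt(3))*(9*(5*(4*(-4)))) = (541 + 92*sqrt(3))*(9*(5*(-16))) = (541 + 92*sqrt(3))*(9*(-80)) = (541 + 92*sqrt(3))*(-720) = -389520 - 66240*sqrt(3)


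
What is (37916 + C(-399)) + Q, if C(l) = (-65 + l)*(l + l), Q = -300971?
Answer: 107217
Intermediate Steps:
C(l) = 2*l*(-65 + l) (C(l) = (-65 + l)*(2*l) = 2*l*(-65 + l))
(37916 + C(-399)) + Q = (37916 + 2*(-399)*(-65 - 399)) - 300971 = (37916 + 2*(-399)*(-464)) - 300971 = (37916 + 370272) - 300971 = 408188 - 300971 = 107217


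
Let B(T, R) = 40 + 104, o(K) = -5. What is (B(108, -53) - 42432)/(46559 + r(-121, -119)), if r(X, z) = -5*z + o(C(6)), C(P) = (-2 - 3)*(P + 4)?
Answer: -42288/47149 ≈ -0.89690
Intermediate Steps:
C(P) = -20 - 5*P (C(P) = -5*(4 + P) = -20 - 5*P)
B(T, R) = 144
r(X, z) = -5 - 5*z (r(X, z) = -5*z - 5 = -5 - 5*z)
(B(108, -53) - 42432)/(46559 + r(-121, -119)) = (144 - 42432)/(46559 + (-5 - 5*(-119))) = -42288/(46559 + (-5 + 595)) = -42288/(46559 + 590) = -42288/47149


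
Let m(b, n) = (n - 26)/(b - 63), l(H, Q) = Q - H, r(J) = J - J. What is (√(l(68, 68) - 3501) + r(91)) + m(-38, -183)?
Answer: 209/101 + 3*I*√389 ≈ 2.0693 + 59.169*I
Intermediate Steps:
r(J) = 0
m(b, n) = (-26 + n)/(-63 + b)
(√(l(68, 68) - 3501) + r(91)) + m(-38, -183) = (√((68 - 1*68) - 3501) + 0) + (-26 - 183)/(-63 - 38) = (√((68 - 68) - 3501) + 0) - 209/(-101) = (√(0 - 3501) + 0) - 1/101*(-209) = (√(-3501) + 0) + 209/101 = (3*I*√389 + 0) + 209/101 = 3*I*√389 + 209/101 = 209/101 + 3*I*√389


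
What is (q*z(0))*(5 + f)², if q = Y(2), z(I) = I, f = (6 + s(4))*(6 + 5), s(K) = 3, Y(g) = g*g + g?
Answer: 0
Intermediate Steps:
Y(g) = g + g² (Y(g) = g² + g = g + g²)
f = 99 (f = (6 + 3)*(6 + 5) = 9*11 = 99)
q = 6 (q = 2*(1 + 2) = 2*3 = 6)
(q*z(0))*(5 + f)² = (6*0)*(5 + 99)² = 0*104² = 0*10816 = 0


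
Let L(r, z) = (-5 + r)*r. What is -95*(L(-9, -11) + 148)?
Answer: -26030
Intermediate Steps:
L(r, z) = r*(-5 + r)
-95*(L(-9, -11) + 148) = -95*(-9*(-5 - 9) + 148) = -95*(-9*(-14) + 148) = -95*(126 + 148) = -95*274 = -26030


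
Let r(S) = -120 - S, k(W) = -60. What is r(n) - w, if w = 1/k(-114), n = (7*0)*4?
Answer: -7199/60 ≈ -119.98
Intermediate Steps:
n = 0 (n = 0*4 = 0)
w = -1/60 (w = 1/(-60) = -1/60 ≈ -0.016667)
r(n) - w = (-120 - 1*0) - 1*(-1/60) = (-120 + 0) + 1/60 = -120 + 1/60 = -7199/60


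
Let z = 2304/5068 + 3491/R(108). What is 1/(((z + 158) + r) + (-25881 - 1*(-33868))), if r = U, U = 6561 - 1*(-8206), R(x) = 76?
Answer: 96292/2210709177 ≈ 4.3557e-5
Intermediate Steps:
U = 14767 (U = 6561 + 8206 = 14767)
r = 14767
z = 4466873/96292 (z = 2304/5068 + 3491/76 = 2304*(1/5068) + 3491*(1/76) = 576/1267 + 3491/76 = 4466873/96292 ≈ 46.389)
1/(((z + 158) + r) + (-25881 - 1*(-33868))) = 1/(((4466873/96292 + 158) + 14767) + (-25881 - 1*(-33868))) = 1/((19681009/96292 + 14767) + (-25881 + 33868)) = 1/(1441624973/96292 + 7987) = 1/(2210709177/96292) = 96292/2210709177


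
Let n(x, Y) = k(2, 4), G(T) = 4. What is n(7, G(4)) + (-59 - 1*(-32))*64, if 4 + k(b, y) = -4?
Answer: -1736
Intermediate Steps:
k(b, y) = -8 (k(b, y) = -4 - 4 = -8)
n(x, Y) = -8
n(7, G(4)) + (-59 - 1*(-32))*64 = -8 + (-59 - 1*(-32))*64 = -8 + (-59 + 32)*64 = -8 - 27*64 = -8 - 1728 = -1736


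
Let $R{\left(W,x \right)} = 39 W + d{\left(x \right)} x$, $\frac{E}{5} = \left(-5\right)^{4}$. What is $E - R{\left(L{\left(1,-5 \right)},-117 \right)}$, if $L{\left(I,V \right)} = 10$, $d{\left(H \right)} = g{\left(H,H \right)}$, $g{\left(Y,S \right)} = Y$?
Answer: $-10954$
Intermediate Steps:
$d{\left(H \right)} = H$
$E = 3125$ ($E = 5 \left(-5\right)^{4} = 5 \cdot 625 = 3125$)
$R{\left(W,x \right)} = x^{2} + 39 W$ ($R{\left(W,x \right)} = 39 W + x x = 39 W + x^{2} = x^{2} + 39 W$)
$E - R{\left(L{\left(1,-5 \right)},-117 \right)} = 3125 - \left(\left(-117\right)^{2} + 39 \cdot 10\right) = 3125 - \left(13689 + 390\right) = 3125 - 14079 = -10954$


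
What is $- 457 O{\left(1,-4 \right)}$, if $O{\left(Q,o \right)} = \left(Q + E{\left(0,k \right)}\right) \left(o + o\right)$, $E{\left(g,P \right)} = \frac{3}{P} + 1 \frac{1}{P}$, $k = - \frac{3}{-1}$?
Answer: $\frac{25592}{3} \approx 8530.7$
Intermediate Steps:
$k = 3$ ($k = \left(-3\right) \left(-1\right) = 3$)
$E{\left(g,P \right)} = \frac{4}{P}$ ($E{\left(g,P \right)} = \frac{3}{P} + \frac{1}{P} = \frac{4}{P}$)
$O{\left(Q,o \right)} = 2 o \left(\frac{4}{3} + Q\right)$ ($O{\left(Q,o \right)} = \left(Q + \frac{4}{3}\right) \left(o + o\right) = \left(Q + 4 \cdot \frac{1}{3}\right) 2 o = \left(Q + \frac{4}{3}\right) 2 o = \left(\frac{4}{3} + Q\right) 2 o = 2 o \left(\frac{4}{3} + Q\right)$)
$- 457 O{\left(1,-4 \right)} = - 457 \cdot \frac{2}{3} \left(-4\right) \left(4 + 3 \cdot 1\right) = - 457 \cdot \frac{2}{3} \left(-4\right) \left(4 + 3\right) = - 457 \cdot \frac{2}{3} \left(-4\right) 7 = \left(-457\right) \left(- \frac{56}{3}\right) = \frac{25592}{3}$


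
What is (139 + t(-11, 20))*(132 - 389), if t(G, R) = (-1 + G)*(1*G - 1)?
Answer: -72731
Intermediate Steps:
t(G, R) = (-1 + G)² (t(G, R) = (-1 + G)*(G - 1) = (-1 + G)*(-1 + G) = (-1 + G)²)
(139 + t(-11, 20))*(132 - 389) = (139 + (-1 - 11)²)*(132 - 389) = (139 + (-12)²)*(-257) = (139 + 144)*(-257) = 283*(-257) = -72731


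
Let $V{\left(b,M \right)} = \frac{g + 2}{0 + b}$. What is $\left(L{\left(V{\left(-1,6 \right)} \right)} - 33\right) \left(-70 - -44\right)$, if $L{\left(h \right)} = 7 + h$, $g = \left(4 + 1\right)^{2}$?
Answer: $1378$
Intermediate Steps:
$g = 25$ ($g = 5^{2} = 25$)
$V{\left(b,M \right)} = \frac{27}{b}$ ($V{\left(b,M \right)} = \frac{25 + 2}{0 + b} = \frac{27}{b}$)
$\left(L{\left(V{\left(-1,6 \right)} \right)} - 33\right) \left(-70 - -44\right) = \left(\left(7 + \frac{27}{-1}\right) - 33\right) \left(-70 - -44\right) = \left(\left(7 + 27 \left(-1\right)\right) - 33\right) \left(-70 + 44\right) = \left(\left(7 - 27\right) - 33\right) \left(-26\right) = \left(-20 - 33\right) \left(-26\right) = \left(-53\right) \left(-26\right) = 1378$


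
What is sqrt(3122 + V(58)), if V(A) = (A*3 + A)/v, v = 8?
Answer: sqrt(3151) ≈ 56.134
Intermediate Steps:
V(A) = A/2 (V(A) = (A*3 + A)/8 = (3*A + A)*(1/8) = (4*A)*(1/8) = A/2)
sqrt(3122 + V(58)) = sqrt(3122 + (1/2)*58) = sqrt(3122 + 29) = sqrt(3151)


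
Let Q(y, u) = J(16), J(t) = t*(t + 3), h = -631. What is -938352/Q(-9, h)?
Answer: -58647/19 ≈ -3086.7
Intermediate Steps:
J(t) = t*(3 + t)
Q(y, u) = 304 (Q(y, u) = 16*(3 + 16) = 16*19 = 304)
-938352/Q(-9, h) = -938352/304 = -938352*1/304 = -58647/19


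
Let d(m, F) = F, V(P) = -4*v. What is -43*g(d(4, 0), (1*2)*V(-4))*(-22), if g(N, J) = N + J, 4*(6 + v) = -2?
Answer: 49192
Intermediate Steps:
v = -13/2 (v = -6 + (¼)*(-2) = -6 - ½ = -13/2 ≈ -6.5000)
V(P) = 26 (V(P) = -4*(-13/2) = 26)
g(N, J) = J + N
-43*g(d(4, 0), (1*2)*V(-4))*(-22) = -43*((1*2)*26 + 0)*(-22) = -43*(2*26 + 0)*(-22) = -43*(52 + 0)*(-22) = -43*52*(-22) = -2236*(-22) = 49192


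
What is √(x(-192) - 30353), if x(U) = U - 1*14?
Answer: I*√30559 ≈ 174.81*I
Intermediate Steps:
x(U) = -14 + U (x(U) = U - 14 = -14 + U)
√(x(-192) - 30353) = √((-14 - 192) - 30353) = √(-206 - 30353) = √(-30559) = I*√30559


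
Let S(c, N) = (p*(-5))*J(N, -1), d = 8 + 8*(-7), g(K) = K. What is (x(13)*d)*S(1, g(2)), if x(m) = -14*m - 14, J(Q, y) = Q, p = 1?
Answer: -94080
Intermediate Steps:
x(m) = -14 - 14*m
d = -48 (d = 8 - 56 = -48)
S(c, N) = -5*N (S(c, N) = (1*(-5))*N = -5*N)
(x(13)*d)*S(1, g(2)) = ((-14 - 14*13)*(-48))*(-5*2) = ((-14 - 182)*(-48))*(-10) = -196*(-48)*(-10) = 9408*(-10) = -94080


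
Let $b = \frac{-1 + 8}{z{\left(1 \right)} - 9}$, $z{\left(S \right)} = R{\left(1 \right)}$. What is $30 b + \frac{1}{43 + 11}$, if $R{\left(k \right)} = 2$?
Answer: $- \frac{1619}{54} \approx -29.981$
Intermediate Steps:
$z{\left(S \right)} = 2$
$b = -1$ ($b = \frac{-1 + 8}{2 - 9} = \frac{7}{-7} = 7 \left(- \frac{1}{7}\right) = -1$)
$30 b + \frac{1}{43 + 11} = 30 \left(-1\right) + \frac{1}{43 + 11} = -30 + \frac{1}{54} = - \frac{1619}{54}$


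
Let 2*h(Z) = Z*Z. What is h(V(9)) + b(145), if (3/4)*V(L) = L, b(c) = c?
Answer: 217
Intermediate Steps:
V(L) = 4*L/3
h(Z) = Z**2/2 (h(Z) = (Z*Z)/2 = Z**2/2)
h(V(9)) + b(145) = ((4/3)*9)**2/2 + 145 = (1/2)*12**2 + 145 = (1/2)*144 + 145 = 72 + 145 = 217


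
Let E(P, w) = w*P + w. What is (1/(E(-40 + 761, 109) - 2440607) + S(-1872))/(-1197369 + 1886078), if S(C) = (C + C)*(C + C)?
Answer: 33108144436223/1626667985481 ≈ 20.353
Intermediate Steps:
E(P, w) = w + P*w (E(P, w) = P*w + w = w + P*w)
S(C) = 4*C² (S(C) = (2*C)*(2*C) = 4*C²)
(1/(E(-40 + 761, 109) - 2440607) + S(-1872))/(-1197369 + 1886078) = (1/(109*(1 + (-40 + 761)) - 2440607) + 4*(-1872)²)/(-1197369 + 1886078) = (1/(109*(1 + 721) - 2440607) + 4*3504384)/688709 = (1/(109*722 - 2440607) + 14017536)*(1/688709) = (1/(78698 - 2440607) + 14017536)*(1/688709) = (1/(-2361909) + 14017536)*(1/688709) = (-1/2361909 + 14017536)*(1/688709) = (33108144436223/2361909)*(1/688709) = 33108144436223/1626667985481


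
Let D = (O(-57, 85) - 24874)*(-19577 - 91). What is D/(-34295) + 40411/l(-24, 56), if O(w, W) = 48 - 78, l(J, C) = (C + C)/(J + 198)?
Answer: 13306203069/274360 ≈ 48499.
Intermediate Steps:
l(J, C) = 2*C/(198 + J) (l(J, C) = (2*C)/(198 + J) = 2*C/(198 + J))
O(w, W) = -30
D = 489811872 (D = (-30 - 24874)*(-19577 - 91) = -24904*(-19668) = 489811872)
D/(-34295) + 40411/l(-24, 56) = 489811872/(-34295) + 40411/((2*56/(198 - 24))) = 489811872*(-1/34295) + 40411/((2*56/174)) = -489811872/34295 + 40411/((2*56*(1/174))) = -489811872/34295 + 40411/(56/87) = -489811872/34295 + 40411*(87/56) = -489811872/34295 + 502251/8 = 13306203069/274360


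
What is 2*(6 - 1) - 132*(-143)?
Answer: 18886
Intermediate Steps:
2*(6 - 1) - 132*(-143) = 2*5 + 18876 = 10 + 18876 = 18886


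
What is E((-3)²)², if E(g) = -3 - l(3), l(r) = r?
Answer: 36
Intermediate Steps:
E(g) = -6 (E(g) = -3 - 1*3 = -3 - 3 = -6)
E((-3)²)² = (-6)² = 36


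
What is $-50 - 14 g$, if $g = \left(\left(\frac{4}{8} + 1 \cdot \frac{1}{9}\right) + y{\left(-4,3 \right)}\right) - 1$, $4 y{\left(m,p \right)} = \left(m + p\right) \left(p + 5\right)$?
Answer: $- \frac{149}{9} \approx -16.556$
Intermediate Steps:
$y{\left(m,p \right)} = \frac{\left(5 + p\right) \left(m + p\right)}{4}$ ($y{\left(m,p \right)} = \frac{\left(m + p\right) \left(p + 5\right)}{4} = \frac{\left(m + p\right) \left(5 + p\right)}{4} = \frac{\left(5 + p\right) \left(m + p\right)}{4}$)
$g = - \frac{43}{18}$ ($g = \left(\left(\frac{4}{8} + 1 \cdot \frac{1}{9}\right) + \left(\frac{3^{2}}{4} + \frac{5}{4} \left(-4\right) + \frac{5}{4} \cdot 3 + \frac{1}{4} \left(-4\right) 3\right)\right) - 1 = \left(\left(4 \cdot \frac{1}{8} + 1 \cdot \frac{1}{9}\right) + \left(\frac{1}{4} \cdot 9 - 5 + \frac{15}{4} - 3\right)\right) - 1 = \left(\left(\frac{1}{2} + \frac{1}{9}\right) + \left(\frac{9}{4} - 5 + \frac{15}{4} - 3\right)\right) - 1 = \left(\frac{11}{18} - 2\right) - 1 = - \frac{25}{18} - 1 = - \frac{43}{18} \approx -2.3889$)
$-50 - 14 g = -50 - - \frac{301}{9} = -50 + \frac{301}{9} = - \frac{149}{9}$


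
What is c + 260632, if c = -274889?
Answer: -14257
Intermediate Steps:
c + 260632 = -274889 + 260632 = -14257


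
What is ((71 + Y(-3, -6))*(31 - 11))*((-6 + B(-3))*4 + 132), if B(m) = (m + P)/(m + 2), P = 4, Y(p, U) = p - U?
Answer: 153920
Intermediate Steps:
B(m) = (4 + m)/(2 + m) (B(m) = (m + 4)/(m + 2) = (4 + m)/(2 + m))
((71 + Y(-3, -6))*(31 - 11))*((-6 + B(-3))*4 + 132) = ((71 + (-3 - 1*(-6)))*(31 - 11))*((-6 + (4 - 3)/(2 - 3))*4 + 132) = ((71 + (-3 + 6))*20)*((-6 + 1/(-1))*4 + 132) = ((71 + 3)*20)*((-6 - 1*1)*4 + 132) = (74*20)*((-6 - 1)*4 + 132) = 1480*(-7*4 + 132) = 1480*(-28 + 132) = 1480*104 = 153920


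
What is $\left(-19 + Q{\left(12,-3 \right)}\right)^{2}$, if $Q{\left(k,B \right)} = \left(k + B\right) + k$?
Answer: $4$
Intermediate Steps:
$Q{\left(k,B \right)} = B + 2 k$ ($Q{\left(k,B \right)} = \left(B + k\right) + k = B + 2 k$)
$\left(-19 + Q{\left(12,-3 \right)}\right)^{2} = \left(-19 + \left(-3 + 2 \cdot 12\right)\right)^{2} = \left(-19 + \left(-3 + 24\right)\right)^{2} = \left(-19 + 21\right)^{2} = 2^{2} = 4$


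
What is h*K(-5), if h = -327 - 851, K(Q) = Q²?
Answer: -29450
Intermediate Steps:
h = -1178
h*K(-5) = -1178*(-5)² = -1178*25 = -29450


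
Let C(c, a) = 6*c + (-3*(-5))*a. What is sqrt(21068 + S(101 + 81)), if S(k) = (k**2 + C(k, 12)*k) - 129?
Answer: sqrt(285567) ≈ 534.38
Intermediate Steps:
C(c, a) = 6*c + 15*a
S(k) = -129 + k**2 + k*(180 + 6*k) (S(k) = (k**2 + (6*k + 15*12)*k) - 129 = (k**2 + (6*k + 180)*k) - 129 = (k**2 + (180 + 6*k)*k) - 129 = (k**2 + k*(180 + 6*k)) - 129 = -129 + k**2 + k*(180 + 6*k))
sqrt(21068 + S(101 + 81)) = sqrt(21068 + (-129 + 7*(101 + 81)**2 + 180*(101 + 81))) = sqrt(21068 + (-129 + 7*182**2 + 180*182)) = sqrt(21068 + (-129 + 7*33124 + 32760)) = sqrt(21068 + (-129 + 231868 + 32760)) = sqrt(21068 + 264499) = sqrt(285567)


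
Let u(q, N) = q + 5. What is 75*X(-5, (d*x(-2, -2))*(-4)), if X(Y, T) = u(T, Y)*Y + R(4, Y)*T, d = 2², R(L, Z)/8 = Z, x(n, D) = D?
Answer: -109875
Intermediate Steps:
R(L, Z) = 8*Z
u(q, N) = 5 + q
d = 4
X(Y, T) = Y*(5 + T) + 8*T*Y (X(Y, T) = (5 + T)*Y + (8*Y)*T = Y*(5 + T) + 8*T*Y)
75*X(-5, (d*x(-2, -2))*(-4)) = 75*(-5*(5 + 9*((4*(-2))*(-4)))) = 75*(-5*(5 + 9*(-8*(-4)))) = 75*(-5*(5 + 9*32)) = 75*(-5*(5 + 288)) = 75*(-5*293) = 75*(-1465) = -109875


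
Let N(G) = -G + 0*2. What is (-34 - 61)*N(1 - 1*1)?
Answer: 0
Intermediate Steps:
N(G) = -G (N(G) = -G + 0 = -G)
(-34 - 61)*N(1 - 1*1) = (-34 - 61)*(-(1 - 1*1)) = -(-95)*(1 - 1) = -(-95)*0 = -95*0 = 0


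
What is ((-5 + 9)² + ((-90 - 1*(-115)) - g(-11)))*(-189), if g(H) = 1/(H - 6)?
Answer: -131922/17 ≈ -7760.1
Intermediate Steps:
g(H) = 1/(-6 + H)
((-5 + 9)² + ((-90 - 1*(-115)) - g(-11)))*(-189) = ((-5 + 9)² + ((-90 - 1*(-115)) - 1/(-6 - 11)))*(-189) = (4² + ((-90 + 115) - 1/(-17)))*(-189) = (16 + (25 - 1*(-1/17)))*(-189) = (16 + (25 + 1/17))*(-189) = (16 + 426/17)*(-189) = (698/17)*(-189) = -131922/17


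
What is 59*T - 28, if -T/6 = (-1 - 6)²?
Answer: -17374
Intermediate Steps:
T = -294 (T = -6*(-1 - 6)² = -6*(-7)² = -6*49 = -294)
59*T - 28 = 59*(-294) - 28 = -17346 - 28 = -17374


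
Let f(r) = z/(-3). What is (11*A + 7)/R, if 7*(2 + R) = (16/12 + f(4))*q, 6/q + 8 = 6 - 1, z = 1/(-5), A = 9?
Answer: -265/6 ≈ -44.167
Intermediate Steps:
z = -1/5 ≈ -0.20000
q = -2 (q = 6/(-8 + (6 - 1)) = 6/(-8 + 5) = 6/(-3) = 6*(-1/3) = -2)
f(r) = 1/15 (f(r) = -1/5/(-3) = -1/5*(-1/3) = 1/15)
R = -12/5 (R = -2 + ((16/12 + 1/15)*(-2))/7 = -2 + ((16*(1/12) + 1/15)*(-2))/7 = -2 + ((4/3 + 1/15)*(-2))/7 = -2 + ((7/5)*(-2))/7 = -2 + (1/7)*(-14/5) = -2 - 2/5 = -12/5 ≈ -2.4000)
(11*A + 7)/R = (11*9 + 7)/(-12/5) = (99 + 7)*(-5/12) = 106*(-5/12) = -265/6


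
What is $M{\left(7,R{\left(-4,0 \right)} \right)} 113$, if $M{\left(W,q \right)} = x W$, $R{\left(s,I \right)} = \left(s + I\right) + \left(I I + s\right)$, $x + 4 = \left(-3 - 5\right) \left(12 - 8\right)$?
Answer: $-28476$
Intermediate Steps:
$x = -36$ ($x = -4 + \left(-3 - 5\right) \left(12 - 8\right) = -4 - 32 = -36$)
$R{\left(s,I \right)} = I + I^{2} + 2 s$ ($R{\left(s,I \right)} = \left(I + s\right) + \left(I^{2} + s\right) = \left(I + s\right) + \left(s + I^{2}\right) = I + I^{2} + 2 s$)
$M{\left(W,q \right)} = - 36 W$
$M{\left(7,R{\left(-4,0 \right)} \right)} 113 = \left(-36\right) 7 \cdot 113 = \left(-252\right) 113 = -28476$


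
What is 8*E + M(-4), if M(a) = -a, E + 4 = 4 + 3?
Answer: 28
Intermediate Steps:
E = 3 (E = -4 + (4 + 3) = -4 + 7 = 3)
8*E + M(-4) = 8*3 - 1*(-4) = 24 + 4 = 28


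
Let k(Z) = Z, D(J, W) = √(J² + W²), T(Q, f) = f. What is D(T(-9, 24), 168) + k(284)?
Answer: 284 + 120*√2 ≈ 453.71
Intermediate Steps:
D(T(-9, 24), 168) + k(284) = √(24² + 168²) + 284 = √(576 + 28224) + 284 = √28800 + 284 = 120*√2 + 284 = 284 + 120*√2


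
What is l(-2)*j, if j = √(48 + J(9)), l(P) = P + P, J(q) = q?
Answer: -4*√57 ≈ -30.199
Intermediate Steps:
l(P) = 2*P
j = √57 (j = √(48 + 9) = √57 ≈ 7.5498)
l(-2)*j = (2*(-2))*√57 = -4*√57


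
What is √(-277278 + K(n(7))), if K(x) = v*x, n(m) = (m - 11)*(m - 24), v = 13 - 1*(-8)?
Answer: 15*I*√1226 ≈ 525.21*I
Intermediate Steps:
v = 21 (v = 13 + 8 = 21)
n(m) = (-24 + m)*(-11 + m) (n(m) = (-11 + m)*(-24 + m) = (-24 + m)*(-11 + m))
K(x) = 21*x
√(-277278 + K(n(7))) = √(-277278 + 21*(264 + 7² - 35*7)) = √(-277278 + 21*(264 + 49 - 245)) = √(-277278 + 21*68) = √(-277278 + 1428) = √(-275850) = 15*I*√1226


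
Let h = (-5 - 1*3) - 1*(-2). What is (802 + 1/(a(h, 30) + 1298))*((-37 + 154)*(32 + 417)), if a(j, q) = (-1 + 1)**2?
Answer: 54686695401/1298 ≈ 4.2132e+7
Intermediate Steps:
h = -6 (h = (-5 - 3) + 2 = -8 + 2 = -6)
a(j, q) = 0 (a(j, q) = 0**2 = 0)
(802 + 1/(a(h, 30) + 1298))*((-37 + 154)*(32 + 417)) = (802 + 1/(0 + 1298))*((-37 + 154)*(32 + 417)) = (802 + 1/1298)*(117*449) = (802 + 1/1298)*52533 = (1040997/1298)*52533 = 54686695401/1298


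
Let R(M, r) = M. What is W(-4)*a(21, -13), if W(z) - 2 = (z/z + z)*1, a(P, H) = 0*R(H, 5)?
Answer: 0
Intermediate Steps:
a(P, H) = 0 (a(P, H) = 0*H = 0)
W(z) = 3 + z (W(z) = 2 + (z/z + z)*1 = 2 + (1 + z)*1 = 2 + (1 + z) = 3 + z)
W(-4)*a(21, -13) = (3 - 4)*0 = -1*0 = 0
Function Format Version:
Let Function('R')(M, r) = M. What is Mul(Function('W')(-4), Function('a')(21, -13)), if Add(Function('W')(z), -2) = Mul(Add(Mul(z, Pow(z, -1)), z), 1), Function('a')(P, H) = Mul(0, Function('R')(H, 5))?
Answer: 0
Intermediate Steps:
Function('a')(P, H) = 0 (Function('a')(P, H) = Mul(0, H) = 0)
Function('W')(z) = Add(3, z) (Function('W')(z) = Add(2, Mul(Add(Mul(z, Pow(z, -1)), z), 1)) = Add(2, Mul(Add(1, z), 1)) = Add(2, Add(1, z)) = Add(3, z))
Mul(Function('W')(-4), Function('a')(21, -13)) = Mul(Add(3, -4), 0) = Mul(-1, 0) = 0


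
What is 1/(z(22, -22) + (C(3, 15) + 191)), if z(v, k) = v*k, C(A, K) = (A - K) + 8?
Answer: -1/297 ≈ -0.0033670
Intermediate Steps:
C(A, K) = 8 + A - K
z(v, k) = k*v
1/(z(22, -22) + (C(3, 15) + 191)) = 1/(-22*22 + ((8 + 3 - 1*15) + 191)) = 1/(-484 + ((8 + 3 - 15) + 191)) = 1/(-484 + (-4 + 191)) = 1/(-484 + 187) = 1/(-297) = -1/297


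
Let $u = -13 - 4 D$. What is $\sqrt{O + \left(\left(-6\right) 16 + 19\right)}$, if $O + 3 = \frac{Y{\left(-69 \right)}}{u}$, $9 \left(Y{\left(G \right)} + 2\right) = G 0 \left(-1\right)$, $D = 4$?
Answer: $\frac{i \sqrt{67222}}{29} \approx 8.9404 i$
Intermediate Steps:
$Y{\left(G \right)} = -2$ ($Y{\left(G \right)} = -2 + \frac{G 0 \left(-1\right)}{9} = -2 + \frac{0 \left(-1\right)}{9} = -2 + \frac{1}{9} \cdot 0 = -2 + 0 = -2$)
$u = -29$ ($u = -13 - 16 = -29$)
$O = - \frac{85}{29}$ ($O = -3 - \frac{2}{-29} = -3 - - \frac{2}{29} = -3 + \frac{2}{29} = - \frac{85}{29} \approx -2.931$)
$\sqrt{O + \left(\left(-6\right) 16 + 19\right)} = \sqrt{- \frac{85}{29} + \left(\left(-6\right) 16 + 19\right)} = \sqrt{- \frac{85}{29} + \left(-96 + 19\right)} = \sqrt{- \frac{85}{29} - 77} = \sqrt{- \frac{2318}{29}} = \frac{i \sqrt{67222}}{29}$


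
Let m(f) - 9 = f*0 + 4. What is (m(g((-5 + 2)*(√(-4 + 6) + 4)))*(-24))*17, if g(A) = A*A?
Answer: -5304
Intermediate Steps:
g(A) = A²
m(f) = 13 (m(f) = 9 + (f*0 + 4) = 9 + (0 + 4) = 9 + 4 = 13)
(m(g((-5 + 2)*(√(-4 + 6) + 4)))*(-24))*17 = (13*(-24))*17 = -312*17 = -5304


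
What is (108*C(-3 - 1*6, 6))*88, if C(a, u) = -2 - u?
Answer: -76032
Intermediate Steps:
(108*C(-3 - 1*6, 6))*88 = (108*(-2 - 1*6))*88 = (108*(-2 - 6))*88 = (108*(-8))*88 = -864*88 = -76032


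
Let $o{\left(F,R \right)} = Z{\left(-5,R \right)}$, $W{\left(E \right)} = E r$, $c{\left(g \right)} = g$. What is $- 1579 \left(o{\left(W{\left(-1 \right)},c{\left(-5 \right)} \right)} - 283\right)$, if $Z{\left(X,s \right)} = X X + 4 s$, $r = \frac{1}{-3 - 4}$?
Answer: $438962$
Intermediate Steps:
$r = - \frac{1}{7}$ ($r = \frac{1}{-7} = - \frac{1}{7} \approx -0.14286$)
$Z{\left(X,s \right)} = X^{2} + 4 s$
$W{\left(E \right)} = - \frac{E}{7}$ ($W{\left(E \right)} = E \left(- \frac{1}{7}\right) = - \frac{E}{7}$)
$o{\left(F,R \right)} = 25 + 4 R$ ($o{\left(F,R \right)} = \left(-5\right)^{2} + 4 R = 25 + 4 R$)
$- 1579 \left(o{\left(W{\left(-1 \right)},c{\left(-5 \right)} \right)} - 283\right) = - 1579 \left(\left(25 + 4 \left(-5\right)\right) - 283\right) = - 1579 \left(\left(25 - 20\right) - 283\right) = - 1579 \left(5 - 283\right) = \left(-1579\right) \left(-278\right) = 438962$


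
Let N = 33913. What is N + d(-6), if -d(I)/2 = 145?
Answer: 33623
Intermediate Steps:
d(I) = -290 (d(I) = -2*145 = -290)
N + d(-6) = 33913 - 290 = 33623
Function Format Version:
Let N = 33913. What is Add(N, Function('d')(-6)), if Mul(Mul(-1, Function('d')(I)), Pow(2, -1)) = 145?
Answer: 33623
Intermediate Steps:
Function('d')(I) = -290 (Function('d')(I) = Mul(-2, 145) = -290)
Add(N, Function('d')(-6)) = Add(33913, -290) = 33623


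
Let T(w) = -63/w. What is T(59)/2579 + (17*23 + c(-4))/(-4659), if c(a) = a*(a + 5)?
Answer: -19726608/236306033 ≈ -0.083479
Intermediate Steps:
c(a) = a*(5 + a)
T(59)/2579 + (17*23 + c(-4))/(-4659) = -63/59/2579 + (17*23 - 4*(5 - 4))/(-4659) = -63*1/59*(1/2579) + (391 - 4*1)*(-1/4659) = -63/59*1/2579 + (391 - 4)*(-1/4659) = -63/152161 + 387*(-1/4659) = -63/152161 - 129/1553 = -19726608/236306033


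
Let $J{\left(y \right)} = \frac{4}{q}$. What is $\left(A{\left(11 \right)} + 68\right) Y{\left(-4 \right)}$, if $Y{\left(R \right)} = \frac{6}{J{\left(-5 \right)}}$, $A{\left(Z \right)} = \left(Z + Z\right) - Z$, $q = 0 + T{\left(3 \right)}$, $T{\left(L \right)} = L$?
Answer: $\frac{711}{2} \approx 355.5$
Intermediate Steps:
$q = 3$ ($q = 0 + 3 = 3$)
$J{\left(y \right)} = \frac{4}{3}$
$A{\left(Z \right)} = Z$ ($A{\left(Z \right)} = 2 Z - Z = Z$)
$Y{\left(R \right)} = \frac{9}{2}$ ($Y{\left(R \right)} = \frac{6}{\frac{4}{3}} = 6 \cdot \frac{3}{4} = \frac{9}{2}$)
$\left(A{\left(11 \right)} + 68\right) Y{\left(-4 \right)} = \left(11 + 68\right) \frac{9}{2} = 79 \cdot \frac{9}{2} = \frac{711}{2}$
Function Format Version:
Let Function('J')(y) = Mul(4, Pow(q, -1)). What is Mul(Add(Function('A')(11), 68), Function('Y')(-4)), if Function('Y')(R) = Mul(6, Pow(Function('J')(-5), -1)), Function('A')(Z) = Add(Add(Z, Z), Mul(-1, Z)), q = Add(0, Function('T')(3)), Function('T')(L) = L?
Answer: Rational(711, 2) ≈ 355.50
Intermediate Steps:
q = 3 (q = Add(0, 3) = 3)
Function('J')(y) = Rational(4, 3) (Function('J')(y) = Mul(4, Pow(3, -1)) = Mul(4, Rational(1, 3)) = Rational(4, 3))
Function('A')(Z) = Z (Function('A')(Z) = Add(Mul(2, Z), Mul(-1, Z)) = Z)
Function('Y')(R) = Rational(9, 2) (Function('Y')(R) = Mul(6, Pow(Rational(4, 3), -1)) = Mul(6, Rational(3, 4)) = Rational(9, 2))
Mul(Add(Function('A')(11), 68), Function('Y')(-4)) = Mul(Add(11, 68), Rational(9, 2)) = Mul(79, Rational(9, 2)) = Rational(711, 2)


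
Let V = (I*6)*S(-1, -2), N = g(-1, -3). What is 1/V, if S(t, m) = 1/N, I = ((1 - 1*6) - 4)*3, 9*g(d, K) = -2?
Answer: 1/729 ≈ 0.0013717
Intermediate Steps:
g(d, K) = -2/9 (g(d, K) = (⅑)*(-2) = -2/9)
N = -2/9 ≈ -0.22222
I = -27 (I = ((1 - 6) - 4)*3 = (-5 - 4)*3 = -9*3 = -27)
S(t, m) = -9/2 (S(t, m) = 1/(-2/9) = -9/2)
V = 729 (V = -27*6*(-9/2) = -162*(-9/2) = 729)
1/V = 1/729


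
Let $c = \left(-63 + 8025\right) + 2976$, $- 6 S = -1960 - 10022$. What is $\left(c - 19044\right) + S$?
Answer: $-6109$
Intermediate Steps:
$S = 1997$ ($S = - \frac{-1960 - 10022}{6} = \left(- \frac{1}{6}\right) \left(-11982\right) = 1997$)
$c = 10938$ ($c = 7962 + 2976 = 10938$)
$\left(c - 19044\right) + S = \left(10938 - 19044\right) + 1997 = -8106 + 1997 = -6109$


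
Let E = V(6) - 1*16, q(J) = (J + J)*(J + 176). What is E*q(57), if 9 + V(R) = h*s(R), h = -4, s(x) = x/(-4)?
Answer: -504678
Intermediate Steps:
s(x) = -x/4 (s(x) = x*(-¼) = -x/4)
q(J) = 2*J*(176 + J) (q(J) = (2*J)*(176 + J) = 2*J*(176 + J))
V(R) = -9 + R (V(R) = -9 - (-1)*R = -9 + R)
E = -19 (E = (-9 + 6) - 1*16 = -3 - 16 = -19)
E*q(57) = -38*57*(176 + 57) = -38*57*233 = -19*26562 = -504678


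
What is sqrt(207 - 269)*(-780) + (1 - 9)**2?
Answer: 64 - 780*I*sqrt(62) ≈ 64.0 - 6141.7*I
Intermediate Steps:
sqrt(207 - 269)*(-780) + (1 - 9)**2 = sqrt(-62)*(-780) + (-8)**2 = (I*sqrt(62))*(-780) + 64 = -780*I*sqrt(62) + 64 = 64 - 780*I*sqrt(62)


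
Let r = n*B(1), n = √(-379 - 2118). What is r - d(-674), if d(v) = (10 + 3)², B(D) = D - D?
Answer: -169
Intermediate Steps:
B(D) = 0
n = I*√2497 (n = √(-2497) = I*√2497 ≈ 49.97*I)
r = 0 (r = (I*√2497)*0 = 0)
d(v) = 169 (d(v) = 13² = 169)
r - d(-674) = 0 - 1*169 = 0 - 169 = -169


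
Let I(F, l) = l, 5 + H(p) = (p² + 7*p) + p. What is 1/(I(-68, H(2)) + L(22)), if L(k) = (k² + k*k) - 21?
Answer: 1/962 ≈ 0.0010395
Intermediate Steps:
H(p) = -5 + p² + 8*p (H(p) = -5 + ((p² + 7*p) + p) = -5 + (p² + 8*p) = -5 + p² + 8*p)
L(k) = -21 + 2*k² (L(k) = (k² + k²) - 21 = 2*k² - 21 = -21 + 2*k²)
1/(I(-68, H(2)) + L(22)) = 1/((-5 + 2² + 8*2) + (-21 + 2*22²)) = 1/((-5 + 4 + 16) + (-21 + 2*484)) = 1/(15 + (-21 + 968)) = 1/(15 + 947) = 1/962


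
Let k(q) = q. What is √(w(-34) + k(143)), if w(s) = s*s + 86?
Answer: √1385 ≈ 37.216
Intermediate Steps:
w(s) = 86 + s² (w(s) = s² + 86 = 86 + s²)
√(w(-34) + k(143)) = √((86 + (-34)²) + 143) = √((86 + 1156) + 143) = √(1242 + 143) = √1385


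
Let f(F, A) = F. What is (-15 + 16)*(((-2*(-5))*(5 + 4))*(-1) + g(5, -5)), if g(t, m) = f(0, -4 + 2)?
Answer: -90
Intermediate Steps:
g(t, m) = 0
(-15 + 16)*(((-2*(-5))*(5 + 4))*(-1) + g(5, -5)) = (-15 + 16)*(((-2*(-5))*(5 + 4))*(-1) + 0) = 1*((10*9)*(-1) + 0) = 1*(90*(-1) + 0) = 1*(-90 + 0) = 1*(-90) = -90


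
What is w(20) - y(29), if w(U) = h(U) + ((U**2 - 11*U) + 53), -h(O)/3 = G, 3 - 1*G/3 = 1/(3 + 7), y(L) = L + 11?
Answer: 1669/10 ≈ 166.90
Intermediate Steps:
y(L) = 11 + L
G = 87/10 (G = 9 - 3/(3 + 7) = 9 - 3/10 = 87/10 ≈ 8.7000)
h(O) = -261/10 (h(O) = -3*87/10 = -261/10)
w(U) = 269/10 + U**2 - 11*U (w(U) = -261/10 + ((U**2 - 11*U) + 53) = -261/10 + (53 + U**2 - 11*U) = 269/10 + U**2 - 11*U)
w(20) - y(29) = (269/10 + 20**2 - 11*20) - (11 + 29) = (269/10 + 400 - 220) - 1*40 = 2069/10 - 40 = 1669/10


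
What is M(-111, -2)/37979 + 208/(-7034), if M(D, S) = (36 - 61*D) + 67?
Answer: 20226042/133572143 ≈ 0.15142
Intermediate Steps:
M(D, S) = 103 - 61*D
M(-111, -2)/37979 + 208/(-7034) = (103 - 61*(-111))/37979 + 208/(-7034) = (103 + 6771)*(1/37979) + 208*(-1/7034) = 6874*(1/37979) - 104/3517 = 6874/37979 - 104/3517 = 20226042/133572143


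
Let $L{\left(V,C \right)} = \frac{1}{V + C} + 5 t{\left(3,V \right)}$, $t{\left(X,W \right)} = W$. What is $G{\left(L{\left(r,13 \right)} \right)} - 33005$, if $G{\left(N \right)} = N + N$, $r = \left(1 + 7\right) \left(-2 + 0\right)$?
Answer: $- \frac{99497}{3} \approx -33166.0$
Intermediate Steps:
$r = -16$ ($r = 8 \left(-2\right) = -16$)
$L{\left(V,C \right)} = \frac{1}{C + V} + 5 V$ ($L{\left(V,C \right)} = \frac{1}{V + C} + 5 V = \frac{1}{C + V} + 5 V$)
$G{\left(N \right)} = 2 N$
$G{\left(L{\left(r,13 \right)} \right)} - 33005 = 2 \frac{1 + 5 \left(-16\right)^{2} + 5 \cdot 13 \left(-16\right)}{13 - 16} - 33005 = 2 \frac{1 + 5 \cdot 256 - 1040}{-3} - 33005 = 2 \left(- \frac{1 + 1280 - 1040}{3}\right) - 33005 = 2 \left(\left(- \frac{1}{3}\right) 241\right) - 33005 = 2 \left(- \frac{241}{3}\right) - 33005 = - \frac{482}{3} - 33005 = - \frac{99497}{3}$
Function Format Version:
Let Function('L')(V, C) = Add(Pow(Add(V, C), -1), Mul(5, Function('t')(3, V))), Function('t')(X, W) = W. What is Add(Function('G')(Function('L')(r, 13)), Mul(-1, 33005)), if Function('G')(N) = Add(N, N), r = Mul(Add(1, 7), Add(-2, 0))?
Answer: Rational(-99497, 3) ≈ -33166.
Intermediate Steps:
r = -16 (r = Mul(8, -2) = -16)
Function('L')(V, C) = Add(Pow(Add(C, V), -1), Mul(5, V)) (Function('L')(V, C) = Add(Pow(Add(V, C), -1), Mul(5, V)) = Add(Pow(Add(C, V), -1), Mul(5, V)))
Function('G')(N) = Mul(2, N)
Add(Function('G')(Function('L')(r, 13)), Mul(-1, 33005)) = Add(Mul(2, Mul(Pow(Add(13, -16), -1), Add(1, Mul(5, Pow(-16, 2)), Mul(5, 13, -16)))), Mul(-1, 33005)) = Add(Mul(2, Mul(Pow(-3, -1), Add(1, Mul(5, 256), -1040))), -33005) = Add(Mul(2, Mul(Rational(-1, 3), Add(1, 1280, -1040))), -33005) = Add(Mul(2, Mul(Rational(-1, 3), 241)), -33005) = Add(Mul(2, Rational(-241, 3)), -33005) = Add(Rational(-482, 3), -33005) = Rational(-99497, 3)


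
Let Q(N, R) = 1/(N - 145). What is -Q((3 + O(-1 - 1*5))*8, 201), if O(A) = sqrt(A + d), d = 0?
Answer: 121/15025 + 8*I*sqrt(6)/15025 ≈ 0.0080532 + 0.0013042*I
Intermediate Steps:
O(A) = sqrt(A) (O(A) = sqrt(A + 0) = sqrt(A))
Q(N, R) = 1/(-145 + N)
-Q((3 + O(-1 - 1*5))*8, 201) = -1/(-145 + (3 + sqrt(-1 - 1*5))*8) = -1/(-145 + (3 + sqrt(-1 - 5))*8) = -1/(-145 + (3 + sqrt(-6))*8) = -1/(-145 + (3 + I*sqrt(6))*8) = -1/(-145 + (24 + 8*I*sqrt(6))) = -1/(-121 + 8*I*sqrt(6))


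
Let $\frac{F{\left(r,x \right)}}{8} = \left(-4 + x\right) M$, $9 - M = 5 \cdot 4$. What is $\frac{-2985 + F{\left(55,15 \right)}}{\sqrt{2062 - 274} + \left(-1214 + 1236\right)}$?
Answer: $\frac{43483}{652} - \frac{3953 \sqrt{447}}{652} \approx -61.492$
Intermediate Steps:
$M = -11$ ($M = 9 - 5 \cdot 4 = 9 - 20 = -11$)
$F{\left(r,x \right)} = 352 - 88 x$ ($F{\left(r,x \right)} = 8 \left(-4 + x\right) \left(-11\right) = 8 \left(44 - 11 x\right) = 352 - 88 x$)
$\frac{-2985 + F{\left(55,15 \right)}}{\sqrt{2062 - 274} + \left(-1214 + 1236\right)} = \frac{-2985 + \left(352 - 1320\right)}{\sqrt{2062 - 274} + \left(-1214 + 1236\right)} = \frac{-2985 + \left(352 - 1320\right)}{\sqrt{1788} + 22} = \frac{-2985 - 968}{2 \sqrt{447} + 22} = - \frac{3953}{22 + 2 \sqrt{447}}$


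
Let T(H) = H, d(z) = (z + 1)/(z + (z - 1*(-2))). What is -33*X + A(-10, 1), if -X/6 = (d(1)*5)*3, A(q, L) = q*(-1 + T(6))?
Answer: 1435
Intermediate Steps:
d(z) = (1 + z)/(2 + 2*z) (d(z) = (1 + z)/(z + (z + 2)) = (1 + z)/(z + (2 + z)) = (1 + z)/(2 + 2*z))
A(q, L) = 5*q (A(q, L) = q*(-1 + 6) = q*5 = 5*q)
X = -45 (X = -6*(1/2)*5*3 = -15*3 = -6*15/2 = -45)
-33*X + A(-10, 1) = -33*(-45) + 5*(-10) = 1485 - 50 = 1435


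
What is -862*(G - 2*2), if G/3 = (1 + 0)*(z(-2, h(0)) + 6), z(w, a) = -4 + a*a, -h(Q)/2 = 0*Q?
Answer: -1724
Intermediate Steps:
h(Q) = 0 (h(Q) = -0*Q = -2*0 = 0)
z(w, a) = -4 + a²
G = 6 (G = 3*((1 + 0)*((-4 + 0²) + 6)) = 3*(1*((-4 + 0) + 6)) = 3*(1*(-4 + 6)) = 3*(1*2) = 3*2 = 6)
-862*(G - 2*2) = -862*(6 - 2*2) = -862*(6 - 4) = -862*2 = -1724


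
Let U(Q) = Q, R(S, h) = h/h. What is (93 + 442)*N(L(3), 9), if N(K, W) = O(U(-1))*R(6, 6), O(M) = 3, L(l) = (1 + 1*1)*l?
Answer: 1605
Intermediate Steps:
R(S, h) = 1
L(l) = 2*l (L(l) = (1 + 1)*l = 2*l)
N(K, W) = 3 (N(K, W) = 3*1 = 3)
(93 + 442)*N(L(3), 9) = (93 + 442)*3 = 535*3 = 1605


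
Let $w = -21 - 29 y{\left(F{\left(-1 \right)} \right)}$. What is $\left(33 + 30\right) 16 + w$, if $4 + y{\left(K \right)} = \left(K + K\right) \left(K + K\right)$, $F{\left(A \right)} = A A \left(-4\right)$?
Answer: $-753$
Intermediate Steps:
$F{\left(A \right)} = - 4 A^{2}$ ($F{\left(A \right)} = A^{2} \left(-4\right) = - 4 A^{2}$)
$y{\left(K \right)} = -4 + 4 K^{2}$ ($y{\left(K \right)} = -4 + \left(K + K\right) \left(K + K\right) = -4 + 2 K 2 K = -4 + 4 K^{2}$)
$w = -1761$ ($w = -21 - 29 \left(-4 + 4 \left(- 4 \left(-1\right)^{2}\right)^{2}\right) = -21 - 29 \left(-4 + 4 \left(\left(-4\right) 1\right)^{2}\right) = -21 - 29 \left(-4 + 4 \left(-4\right)^{2}\right) = -21 - 29 \left(-4 + 4 \cdot 16\right) = -21 - 29 \left(-4 + 64\right) = -21 - 1740 = -1761$)
$\left(33 + 30\right) 16 + w = \left(33 + 30\right) 16 - 1761 = 63 \cdot 16 - 1761 = 1008 - 1761 = -753$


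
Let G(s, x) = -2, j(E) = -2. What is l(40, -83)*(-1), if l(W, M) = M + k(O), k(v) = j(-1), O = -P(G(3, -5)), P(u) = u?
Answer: 85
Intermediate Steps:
O = 2 (O = -1*(-2) = 2)
k(v) = -2
l(W, M) = -2 + M (l(W, M) = M - 2 = -2 + M)
l(40, -83)*(-1) = (-2 - 83)*(-1) = -85*(-1) = 85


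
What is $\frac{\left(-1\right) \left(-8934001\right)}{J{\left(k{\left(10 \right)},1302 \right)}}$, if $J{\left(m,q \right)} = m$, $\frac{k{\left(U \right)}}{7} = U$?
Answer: $\frac{8934001}{70} \approx 1.2763 \cdot 10^{5}$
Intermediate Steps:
$k{\left(U \right)} = 7 U$
$\frac{\left(-1\right) \left(-8934001\right)}{J{\left(k{\left(10 \right)},1302 \right)}} = \frac{\left(-1\right) \left(-8934001\right)}{7 \cdot 10} = \frac{8934001}{70}$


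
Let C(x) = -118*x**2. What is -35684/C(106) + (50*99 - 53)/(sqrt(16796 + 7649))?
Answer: 8921/331462 + 4897*sqrt(24445)/24445 ≈ 31.348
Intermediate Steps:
-35684/C(106) + (50*99 - 53)/(sqrt(16796 + 7649)) = -35684/((-118*106**2)) + (50*99 - 53)/(sqrt(16796 + 7649)) = -35684/((-118*11236)) + (4950 - 53)/(sqrt(24445)) = -35684/(-1325848) + 4897*(sqrt(24445)/24445) = -35684*(-1/1325848) + 4897*sqrt(24445)/24445 = 8921/331462 + 4897*sqrt(24445)/24445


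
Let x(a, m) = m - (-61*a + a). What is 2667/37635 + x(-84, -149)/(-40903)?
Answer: 101458772/513128135 ≈ 0.19773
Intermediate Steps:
x(a, m) = m + 60*a (x(a, m) = m - (-60)*a = m + 60*a)
2667/37635 + x(-84, -149)/(-40903) = 2667/37635 + (-149 + 60*(-84))/(-40903) = 2667*(1/37635) + (-149 - 5040)*(-1/40903) = 889/12545 - 5189*(-1/40903) = 889/12545 + 5189/40903 = 101458772/513128135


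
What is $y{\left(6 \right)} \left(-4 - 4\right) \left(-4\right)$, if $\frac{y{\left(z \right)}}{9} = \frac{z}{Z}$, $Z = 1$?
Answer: $1728$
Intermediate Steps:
$y{\left(z \right)} = 9 z$ ($y{\left(z \right)} = 9 \frac{z}{1} = 9 z 1 = 9 z$)
$y{\left(6 \right)} \left(-4 - 4\right) \left(-4\right) = 9 \cdot 6 \left(-4 - 4\right) \left(-4\right) = 54 \left(\left(-8\right) \left(-4\right)\right) = 54 \cdot 32 = 1728$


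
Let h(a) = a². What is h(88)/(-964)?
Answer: -1936/241 ≈ -8.0332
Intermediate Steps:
h(88)/(-964) = 88²/(-964) = 7744*(-1/964) = -1936/241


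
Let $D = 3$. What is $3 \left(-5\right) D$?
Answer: $-45$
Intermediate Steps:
$3 \left(-5\right) D = 3 \left(-5\right) 3 = \left(-15\right) 3 = -45$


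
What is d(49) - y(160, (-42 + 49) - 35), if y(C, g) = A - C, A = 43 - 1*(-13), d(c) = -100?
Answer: 4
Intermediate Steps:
A = 56 (A = 43 + 13 = 56)
y(C, g) = 56 - C
d(49) - y(160, (-42 + 49) - 35) = -100 - (56 - 1*160) = -100 - (56 - 160) = -100 - 1*(-104) = -100 + 104 = 4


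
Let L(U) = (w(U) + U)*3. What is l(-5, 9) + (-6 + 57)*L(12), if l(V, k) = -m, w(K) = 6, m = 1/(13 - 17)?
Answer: 11017/4 ≈ 2754.3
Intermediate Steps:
m = -¼ (m = 1/(-4) = -¼ ≈ -0.25000)
l(V, k) = ¼ (l(V, k) = -1*(-¼) = ¼)
L(U) = 18 + 3*U (L(U) = (6 + U)*3 = 18 + 3*U)
l(-5, 9) + (-6 + 57)*L(12) = ¼ + (-6 + 57)*(18 + 3*12) = ¼ + 51*(18 + 36) = ¼ + 51*54 = ¼ + 2754 = 11017/4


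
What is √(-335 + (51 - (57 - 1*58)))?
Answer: I*√283 ≈ 16.823*I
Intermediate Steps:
√(-335 + (51 - (57 - 1*58))) = √(-335 + (51 - (57 - 58))) = √(-335 + (51 - 1*(-1))) = √(-335 + (51 + 1)) = √(-335 + 52) = √(-283) = I*√283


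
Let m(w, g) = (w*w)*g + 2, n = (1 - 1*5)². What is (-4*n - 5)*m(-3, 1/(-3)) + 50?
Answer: 119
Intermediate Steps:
n = 16 (n = (1 - 5)² = (-4)² = 16)
m(w, g) = 2 + g*w² (m(w, g) = w²*g + 2 = g*w² + 2 = 2 + g*w²)
(-4*n - 5)*m(-3, 1/(-3)) + 50 = (-4*16 - 5)*(2 + (-3)²/(-3)) + 50 = (-64 - 5)*(2 - ⅓*9) + 50 = -69*(2 - 3) + 50 = -69*(-1) + 50 = 69 + 50 = 119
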